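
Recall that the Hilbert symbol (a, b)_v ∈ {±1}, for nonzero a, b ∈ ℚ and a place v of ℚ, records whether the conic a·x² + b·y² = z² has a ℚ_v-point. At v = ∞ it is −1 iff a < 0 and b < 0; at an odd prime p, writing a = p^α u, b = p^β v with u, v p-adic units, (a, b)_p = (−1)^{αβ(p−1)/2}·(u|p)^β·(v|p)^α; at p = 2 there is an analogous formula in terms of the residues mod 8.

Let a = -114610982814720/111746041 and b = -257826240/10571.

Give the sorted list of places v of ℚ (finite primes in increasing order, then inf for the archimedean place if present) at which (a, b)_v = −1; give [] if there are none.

[2, 5, 29, inf]

Mod squares: a ≡ -145, b ≡ -11165. Check v ∈ {∞, 2, 3, 5, 7, 11, 29, 31}.
v=11: a=11^-2·(≡3), b=11^-1·(≡8) mod 11; (3|11)=+1, (8|11)=-1; (−1)^{-2·-1·5}·(+1)^-1·(-1)^-2 = +1.
v=29: a=29^1·(≡23), b=29^1·(≡27) mod 29; (23|29)=+1, (27|29)=-1; (−1)^{1·1·14}·(+1)^1·(-1)^1 = -1.
v=3: a=3^8·(≡2), b=3^4·(≡1) mod 3; (2|3)=-1, (1|3)=+1; (−1)^{8·4·1}·(-1)^4·(+1)^8 = +1.
v=31: a=31^-4·(≡2), b=31^-2·(≡24) mod 31; (2|31)=+1, (24|31)=-1; (−1)^{-4·-2·15}·(+1)^-2·(-1)^-4 = +1.
v=2: v_2(a)=10, v_2(b)=6; units ≡ 7, 3 (mod 8); ε·ε+αω+βω = 1·1+10·1+6·0 ≡ 1  ⇒  (a,b)_2 = -1.
v=∞: -145 < 0 and -11165 < 0  ⇒  (a,b)_∞ = -1.
v=5: a=5^1·(≡1), b=5^1·(≡2) mod 5; (1|5)=+1, (2|5)=-1; (−1)^{1·1·2}·(+1)^1·(-1)^1 = -1.
v=7: a=7^6·(≡1), b=7^3·(≡1) mod 7; (1|7)=+1, (1|7)=+1; (−1)^{6·3·3}·(+1)^3·(+1)^6 = +1.
Ram(-145, -11165) = {2, 5, 29, ∞}; no ℚ_2-point on the conic.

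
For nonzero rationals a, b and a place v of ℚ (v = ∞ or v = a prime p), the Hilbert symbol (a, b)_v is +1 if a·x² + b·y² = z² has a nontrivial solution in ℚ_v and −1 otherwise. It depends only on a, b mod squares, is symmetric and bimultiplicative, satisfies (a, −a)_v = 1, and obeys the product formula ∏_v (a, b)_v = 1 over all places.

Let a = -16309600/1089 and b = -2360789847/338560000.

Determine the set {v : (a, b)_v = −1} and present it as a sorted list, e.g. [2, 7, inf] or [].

[3, 13, 19, inf]

(a, b) ≡ (-40774, -663) mod (ℚ^×)²; places V = {2, 3, 5, 11, 13, 17, 19, 23, 29, 37, ∞}.
(a,b)_∞: sgn(-40774)=−, sgn(-663)=−, so -1.
(a,b)_11: α=-2, u≡5; β=0, v≡10 (mod 11); (5|11)=+1, (10|11)=-1; sign (−1)^0·+1^0·-1^-2 = +1.
(a,b)_3: α=-2, u≡2; β=3, v≡1 (mod 3); (2|3)=-1, (1|3)=+1; sign (−1)^0·-1^3·+1^-2 = -1.
(a,b)_19: α=1, u≡16; β=0, v≡13 (mod 19); (16|19)=+1, (13|19)=-1; sign (−1)^0·+1^0·-1^1 = -1.
(a,b)_37: α=1, u≡15; β=2, v≡7 (mod 37); (15|37)=-1, (7|37)=+1; sign (−1)^0·-1^2·+1^1 = +1.
(a,b)_5: α=2, u≡4; β=-4, v≡3 (mod 5); (4|5)=+1, (3|5)=-1; sign (−1)^0·+1^-4·-1^2 = +1.
(a,b)_29: α=1, u≡27; β=0, v≡6 (mod 29); (27|29)=-1, (6|29)=+1; sign (−1)^0·-1^0·+1^1 = +1.
(a,b)_23: α=0, u≡20; β=-2, v≡2 (mod 23); (20|23)=-1, (2|23)=+1; sign (−1)^0·-1^-2·+1^0 = +1.
(a,b)_13: α=0, u≡7; β=1, v≡9 (mod 13); (7|13)=-1, (9|13)=+1; sign (−1)^0·-1^1·+1^0 = -1.
(a,b)_17: α=0, u≡13; β=3, v≡10 (mod 17); (13|17)=+1, (10|17)=-1; sign (−1)^0·+1^3·-1^0 = +1.
(a,b)_2: α=5, β=-10; u≡5, v≡1 (mod 8); ε(u)ε(v)=0·0, αω(v)=5·0, βω(u)=-10·1; sum ≡ 0  ⇒  +1.
(-40774, -663 / ℚ) ramifies at {3, 13, 19, ∞}: a division algebra.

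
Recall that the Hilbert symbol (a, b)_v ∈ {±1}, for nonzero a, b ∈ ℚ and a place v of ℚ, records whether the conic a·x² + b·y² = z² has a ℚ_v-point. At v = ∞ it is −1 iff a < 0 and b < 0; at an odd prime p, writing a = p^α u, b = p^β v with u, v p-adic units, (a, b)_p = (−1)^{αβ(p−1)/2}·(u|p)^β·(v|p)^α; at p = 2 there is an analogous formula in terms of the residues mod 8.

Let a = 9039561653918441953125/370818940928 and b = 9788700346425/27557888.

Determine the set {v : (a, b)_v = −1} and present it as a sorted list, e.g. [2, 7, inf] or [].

[2, 3, 7, 11]

Mod squares: a ≡ 2730, b ≡ 66. Check v ∈ {∞, 2, 3, 5, 7, 11, 13, 19, 29}.
v=5: a=5^7·(≡4), b=5^2·(≡4) mod 5; (4|5)=+1, (4|5)=+1; (−1)^{7·2·2}·(+1)^2·(+1)^7 = +1.
v=∞: 2730 > 0 and 66 > 0  ⇒  (a,b)_∞ = +1.
v=11: a=11^0·(≡7), b=11^1·(≡10) mod 11; (7|11)=-1, (10|11)=-1; (−1)^{0·1·5}·(-1)^1·(-1)^0 = -1.
v=29: a=29^-4·(≡9), b=29^-2·(≡14) mod 29; (9|29)=+1, (14|29)=-1; (−1)^{-4·-2·14}·(+1)^-2·(-1)^-4 = +1.
v=19: a=19^2·(≡18), b=19^2·(≡16) mod 19; (18|19)=-1, (16|19)=+1; (−1)^{2·2·9}·(-1)^2·(+1)^2 = +1.
v=3: a=3^11·(≡1), b=3^5·(≡1) mod 3; (1|3)=+1, (1|3)=+1; (−1)^{11·5·1}·(+1)^5·(+1)^11 = -1.
v=7: a=7^7·(≡6), b=7^4·(≡5) mod 7; (6|7)=-1, (5|7)=-1; (−1)^{7·4·3}·(-1)^4·(-1)^7 = -1.
v=13: a=13^3·(≡8), b=13^2·(≡3) mod 13; (8|13)=-1, (3|13)=+1; (−1)^{3·2·6}·(-1)^2·(+1)^3 = +1.
v=2: v_2(a)=-19, v_2(b)=-15; units ≡ 5, 1 (mod 8); ε·ε+αω+βω = 0·0+-19·0+-15·1 ≡ 1  ⇒  (a,b)_2 = -1.
(2730, 66 / ℚ) ramifies at {2, 3, 7, 11}: a division algebra.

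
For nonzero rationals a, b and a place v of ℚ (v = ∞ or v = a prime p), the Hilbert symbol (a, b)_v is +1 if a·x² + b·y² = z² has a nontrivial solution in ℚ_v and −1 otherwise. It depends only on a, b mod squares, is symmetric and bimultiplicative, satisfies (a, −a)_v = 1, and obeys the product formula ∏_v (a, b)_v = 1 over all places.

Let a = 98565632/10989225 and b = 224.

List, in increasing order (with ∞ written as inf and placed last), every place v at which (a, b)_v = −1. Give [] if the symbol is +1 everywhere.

Mod squares: a ≡ 3182, b ≡ 14. Check v ∈ {∞, 2, 3, 5, 7, 11, 13, 17, 37, 43}.
v=17: a=17^-2·(≡7), b=17^0·(≡3) mod 17; (7|17)=-1, (3|17)=-1; (−1)^{-2·0·8}·(-1)^0·(-1)^-2 = +1.
v=∞: 3182 > 0 and 14 > 0  ⇒  (a,b)_∞ = +1.
v=5: a=5^-2·(≡3), b=5^0·(≡4) mod 5; (3|5)=-1, (4|5)=+1; (−1)^{-2·0·2}·(-1)^0·(+1)^-2 = +1.
v=13: a=13^-2·(≡4), b=13^0·(≡3) mod 13; (4|13)=+1, (3|13)=+1; (−1)^{-2·0·6}·(+1)^0·(+1)^-2 = +1.
v=7: a=7^0·(≡2), b=7^1·(≡4) mod 7; (2|7)=+1, (4|7)=+1; (−1)^{0·1·3}·(+1)^1·(+1)^0 = +1.
v=2: v_2(a)=9, v_2(b)=5; units ≡ 7, 7 (mod 8); ε·ε+αω+βω = 1·1+9·0+5·0 ≡ 1  ⇒  (a,b)_2 = -1.
v=11: a=11^2·(≡4), b=11^0·(≡4) mod 11; (4|11)=+1, (4|11)=+1; (−1)^{2·0·5}·(+1)^0·(+1)^2 = +1.
v=3: a=3^-2·(≡2), b=3^0·(≡2) mod 3; (2|3)=-1, (2|3)=-1; (−1)^{-2·0·1}·(-1)^0·(-1)^-2 = +1.
v=43: a=43^1·(≡31), b=43^0·(≡9) mod 43; (31|43)=+1, (9|43)=+1; (−1)^{1·0·21}·(+1)^0·(+1)^1 = +1.
v=37: a=37^1·(≡28), b=37^0·(≡2) mod 37; (28|37)=+1, (2|37)=-1; (−1)^{1·0·18}·(+1)^0·(-1)^1 = -1.
Ram(3182, 14) = {2, 37}; no ℚ_2-point on the conic.

[2, 37]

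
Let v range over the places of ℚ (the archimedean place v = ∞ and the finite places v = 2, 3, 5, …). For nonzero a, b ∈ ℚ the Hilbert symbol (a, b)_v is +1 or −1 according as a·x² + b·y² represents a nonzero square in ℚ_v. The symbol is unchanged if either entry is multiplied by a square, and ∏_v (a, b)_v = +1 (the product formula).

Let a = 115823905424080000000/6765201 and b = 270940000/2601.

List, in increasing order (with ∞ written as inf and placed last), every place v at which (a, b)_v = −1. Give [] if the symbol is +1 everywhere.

(a, b) ≡ (805, 27094) mod (ℚ^×)²; places V = {2, 3, 5, 7, 17, 19, 23, 31, ∞}.
(a,b)_5: α=7, u≡4; β=4, v≡4 (mod 5); (4|5)=+1, (4|5)=+1; sign (−1)^0·+1^4·+1^7 = +1.
(a,b)_2: α=10, β=5; u≡5, v≡3 (mod 8); ε(u)ε(v)=0·1, αω(v)=10·1, βω(u)=5·1; sum ≡ 1  ⇒  -1.
(a,b)_19: α=2, u≡11; β=1, v≡16 (mod 19); (11|19)=+1, (16|19)=+1; sign (−1)^0·+1^1·+1^2 = +1.
(a,b)_23: α=3, u≡18; β=1, v≡22 (mod 23); (18|23)=+1, (22|23)=-1; sign (−1)^1·+1^1·-1^3 = +1.
(a,b)_17: α=-4, u≡11; β=-2, v≡2 (mod 17); (11|17)=-1, (2|17)=+1; sign (−1)^0·-1^-2·+1^-4 = +1.
(a,b)_31: α=2, u≡13; β=1, v≡26 (mod 31); (13|31)=-1, (26|31)=-1; sign (−1)^0·-1^1·-1^2 = -1.
(a,b)_7: α=3, u≡5; β=0, v≡4 (mod 7); (5|7)=-1, (4|7)=+1; sign (−1)^0·-1^0·+1^3 = +1.
(a,b)_∞: sgn(805)=+, sgn(27094)=+, so +1.
(a,b)_3: α=-4, u≡1; β=-2, v≡1 (mod 3); (1|3)=+1, (1|3)=+1; sign (−1)^0·+1^-2·+1^-4 = +1.
(805, 27094 / ℚ) ramifies at {2, 31}: a division algebra.

[2, 31]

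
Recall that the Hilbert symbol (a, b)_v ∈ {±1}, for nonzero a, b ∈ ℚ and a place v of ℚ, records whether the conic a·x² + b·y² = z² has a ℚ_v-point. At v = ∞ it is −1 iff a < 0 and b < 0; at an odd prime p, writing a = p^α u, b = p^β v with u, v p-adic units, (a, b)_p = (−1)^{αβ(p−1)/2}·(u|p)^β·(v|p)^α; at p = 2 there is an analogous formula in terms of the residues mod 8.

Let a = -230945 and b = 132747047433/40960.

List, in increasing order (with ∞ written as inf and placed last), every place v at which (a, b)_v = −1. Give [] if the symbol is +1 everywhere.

(a, b) ≡ (-230945, 170170) mod (ℚ^×)²; places V = {2, 3, 5, 7, 11, 13, 17, 19, ∞}.
(a,b)_∞: sgn(-230945)=−, sgn(170170)=+, so +1.
(a,b)_5: α=1, u≡1; β=-1, v≡4 (mod 5); (1|5)=+1, (4|5)=+1; sign (−1)^0·+1^-1·+1^1 = +1.
(a,b)_19: α=1, u≡5; β=2, v≡1 (mod 19); (5|19)=+1, (1|19)=+1; sign (−1)^0·+1^2·+1^1 = +1.
(a,b)_13: α=1, u≡6; β=1, v≡1 (mod 13); (6|13)=-1, (1|13)=+1; sign (−1)^0·-1^1·+1^1 = -1.
(a,b)_17: α=1, u≡15; β=1, v≡5 (mod 17); (15|17)=+1, (5|17)=-1; sign (−1)^0·+1^1·-1^1 = -1.
(a,b)_7: α=0, u≡6; β=5, v≡3 (mod 7); (6|7)=-1, (3|7)=-1; sign (−1)^0·-1^5·-1^0 = -1.
(a,b)_3: α=0, u≡1; β=2, v≡1 (mod 3); (1|3)=+1, (1|3)=+1; sign (−1)^0·+1^2·+1^0 = +1.
(a,b)_2: α=0, β=-13; u≡7, v≡5 (mod 8); ε(u)ε(v)=1·0, αω(v)=0·1, βω(u)=-13·0; sum ≡ 0  ⇒  +1.
(a,b)_11: α=1, u≡4; β=1, v≡1 (mod 11); (4|11)=+1, (1|11)=+1; sign (−1)^1·+1^1·+1^1 = -1.
(-230945, 170170 / ℚ) ramifies at {7, 11, 13, 17}: a division algebra.

[7, 11, 13, 17]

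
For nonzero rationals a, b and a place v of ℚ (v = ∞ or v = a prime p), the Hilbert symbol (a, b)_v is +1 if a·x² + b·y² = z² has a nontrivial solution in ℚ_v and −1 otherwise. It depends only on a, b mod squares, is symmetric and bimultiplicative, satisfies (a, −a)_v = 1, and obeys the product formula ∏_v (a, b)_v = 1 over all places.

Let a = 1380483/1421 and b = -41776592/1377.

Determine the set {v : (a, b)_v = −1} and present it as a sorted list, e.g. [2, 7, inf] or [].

[2, 3, 11, 13, 17, 29]

(a, b) ≡ (494247, -46189) mod (ℚ^×)²; places V = {2, 3, 7, 11, 13, 17, 19, 23, 29, 31, ∞}.
(a,b)_∞: sgn(494247)=+, sgn(-46189)=−, so +1.
(a,b)_17: α=0, u≡10; β=-1, v≡11 (mod 17); (10|17)=-1, (11|17)=-1; sign (−1)^0·-1^-1·-1^0 = -1.
(a,b)_19: α=1, u≡14; β=1, v≡5 (mod 19); (14|19)=-1, (5|19)=+1; sign (−1)^1·-1^1·+1^1 = +1.
(a,b)_3: α=5, u≡1; β=-4, v≡2 (mod 3); (1|3)=+1, (2|3)=-1; sign (−1)^0·+1^-4·-1^5 = -1.
(a,b)_13: α=1, u≡5; β=1, v≡10 (mod 13); (5|13)=-1, (10|13)=+1; sign (−1)^0·-1^1·+1^1 = -1.
(a,b)_31: α=0, u≡8; β=2, v≡4 (mod 31); (8|31)=+1, (4|31)=+1; sign (−1)^0·+1^2·+1^0 = +1.
(a,b)_7: α=-2, u≡6; β=0, v≡2 (mod 7); (6|7)=-1, (2|7)=+1; sign (−1)^0·-1^0·+1^-2 = +1.
(a,b)_2: α=0, β=4; u≡7, v≡3 (mod 8); ε(u)ε(v)=1·1, αω(v)=0·1, βω(u)=4·0; sum ≡ 1  ⇒  -1.
(a,b)_23: α=1, u≡11; β=0, v≡12 (mod 23); (11|23)=-1, (12|23)=+1; sign (−1)^0·-1^0·+1^1 = +1.
(a,b)_11: α=0, u≡8; β=1, v≡5 (mod 11); (8|11)=-1, (5|11)=+1; sign (−1)^0·-1^1·+1^0 = -1.
(a,b)_29: α=-1, u≡23; β=0, v≡8 (mod 29); (23|29)=+1, (8|29)=-1; sign (−1)^0·+1^0·-1^-1 = -1.
|Ram(494247, -46189)| = 6, even; anisotropic at {2, 3, 11, 13, 17, 29}.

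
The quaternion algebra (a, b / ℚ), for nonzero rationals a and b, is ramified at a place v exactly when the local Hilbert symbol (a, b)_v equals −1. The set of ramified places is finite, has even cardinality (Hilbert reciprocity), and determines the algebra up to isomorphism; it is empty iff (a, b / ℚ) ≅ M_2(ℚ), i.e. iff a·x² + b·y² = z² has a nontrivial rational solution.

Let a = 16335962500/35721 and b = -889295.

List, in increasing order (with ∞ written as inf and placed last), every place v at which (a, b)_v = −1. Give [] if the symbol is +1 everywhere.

Mod squares: a ≡ 38665, b ≡ -889295. Check v ∈ {∞, 2, 3, 5, 7, 11, 13, 19, 23, 37}.
v=11: a=11^1·(≡7), b=11^1·(≡5) mod 11; (7|11)=-1, (5|11)=+1; (−1)^{1·1·5}·(-1)^1·(+1)^1 = +1.
v=5: a=5^5·(≡3), b=5^1·(≡1) mod 5; (3|5)=-1, (1|5)=+1; (−1)^{5·1·2}·(-1)^1·(+1)^5 = -1.
v=19: a=19^1·(≡13), b=19^1·(≡11) mod 19; (13|19)=-1, (11|19)=+1; (−1)^{1·1·9}·(-1)^1·(+1)^1 = +1.
v=7: a=7^-2·(≡4), b=7^0·(≡6) mod 7; (4|7)=+1, (6|7)=-1; (−1)^{-2·0·3}·(+1)^0·(-1)^-2 = +1.
v=2: v_2(a)=2, v_2(b)=0; units ≡ 1, 1 (mod 8); ε·ε+αω+βω = 0·0+2·0+0·0 ≡ 0  ⇒  (a,b)_2 = +1.
v=∞: 38665 > 0 and -889295 < 0  ⇒  (a,b)_∞ = +1.
v=3: a=3^-6·(≡1), b=3^0·(≡1) mod 3; (1|3)=+1, (1|3)=+1; (−1)^{-6·0·1}·(+1)^0·(+1)^-6 = +1.
v=37: a=37^1·(≡33), b=37^1·(≡15) mod 37; (33|37)=+1, (15|37)=-1; (−1)^{1·1·18}·(+1)^1·(-1)^1 = -1.
v=13: a=13^2·(≡9), b=13^0·(≡9) mod 13; (9|13)=+1, (9|13)=+1; (−1)^{2·0·6}·(+1)^0·(+1)^2 = +1.
v=23: a=23^0·(≡13), b=23^1·(≡21) mod 23; (13|23)=+1, (21|23)=-1; (−1)^{0·1·11}·(+1)^1·(-1)^0 = +1.
Ram(38665, -889295) = {5, 37}; no ℚ_5-point on the conic.

[5, 37]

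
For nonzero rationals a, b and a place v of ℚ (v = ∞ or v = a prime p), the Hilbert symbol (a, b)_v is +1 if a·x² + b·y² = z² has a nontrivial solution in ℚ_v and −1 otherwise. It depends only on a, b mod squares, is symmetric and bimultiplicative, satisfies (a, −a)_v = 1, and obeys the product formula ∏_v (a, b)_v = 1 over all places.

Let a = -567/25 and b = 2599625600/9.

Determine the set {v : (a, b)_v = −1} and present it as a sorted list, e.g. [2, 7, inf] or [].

[7, 19]

(a, b) ≡ (-7, 9614) mod (ℚ^×)²; places V = {2, 3, 5, 7, 11, 13, 19, 23, ∞}.
(a,b)_2: α=0, β=7; u≡1, v≡7 (mod 8); ε(u)ε(v)=0·1, αω(v)=0·0, βω(u)=7·0; sum ≡ 0  ⇒  +1.
(a,b)_23: α=0, u≡4; β=1, v≡13 (mod 23); (4|23)=+1, (13|23)=+1; sign (−1)^0·+1^1·+1^0 = +1.
(a,b)_5: α=-2, u≡3; β=2, v≡1 (mod 5); (3|5)=-1, (1|5)=+1; sign (−1)^0·-1^2·+1^-2 = +1.
(a,b)_11: α=0, u≡9; β=1, v≡5 (mod 11); (9|11)=+1, (5|11)=+1; sign (−1)^0·+1^1·+1^0 = +1.
(a,b)_∞: sgn(-7)=−, sgn(9614)=+, so +1.
(a,b)_13: α=0, u≡8; β=2, v≡8 (mod 13); (8|13)=-1, (8|13)=-1; sign (−1)^0·-1^2·-1^0 = +1.
(a,b)_3: α=4, u≡2; β=-2, v≡2 (mod 3); (2|3)=-1, (2|3)=-1; sign (−1)^0·-1^-2·-1^4 = +1.
(a,b)_19: α=0, u≡10; β=1, v≡2 (mod 19); (10|19)=-1, (2|19)=-1; sign (−1)^0·-1^1·-1^0 = -1.
(a,b)_7: α=1, u≡6; β=0, v≡6 (mod 7); (6|7)=-1, (6|7)=-1; sign (−1)^0·-1^0·-1^1 = -1.
(-7, 9614 / ℚ) ramifies at {7, 19}: a division algebra.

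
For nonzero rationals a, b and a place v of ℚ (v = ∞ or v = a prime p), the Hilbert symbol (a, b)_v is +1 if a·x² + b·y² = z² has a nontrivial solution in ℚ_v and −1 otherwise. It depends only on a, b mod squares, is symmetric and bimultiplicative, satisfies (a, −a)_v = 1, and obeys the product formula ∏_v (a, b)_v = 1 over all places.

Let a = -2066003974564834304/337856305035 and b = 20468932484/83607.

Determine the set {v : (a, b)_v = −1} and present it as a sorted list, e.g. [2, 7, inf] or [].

[2, 3, 5, 11, 19, 29]

Mod squares: a ≡ -8273265, b ≡ 87087. Check v ∈ {∞, 2, 3, 5, 7, 11, 13, 17, 19, 23, 29, 31}.
v=19: a=19^1·(≡7), b=19^2·(≡12) mod 19; (7|19)=+1, (12|19)=-1; (−1)^{1·2·9}·(+1)^2·(-1)^1 = -1.
v=17: a=17^4·(≡3), b=17^2·(≡13) mod 17; (3|17)=-1, (13|17)=+1; (−1)^{4·2·8}·(-1)^2·(+1)^4 = +1.
v=31: a=31^-4·(≡22), b=31^-2·(≡7) mod 31; (22|31)=-1, (7|31)=+1; (−1)^{-4·-2·15}·(-1)^-2·(+1)^-4 = +1.
v=23: a=23^2·(≡11), b=23^0·(≡3) mod 23; (11|23)=-1, (3|23)=+1; (−1)^{2·0·11}·(-1)^0·(+1)^2 = +1.
v=13: a=13^1·(≡4), b=13^1·(≡12) mod 13; (4|13)=+1, (12|13)=+1; (−1)^{1·1·6}·(+1)^1·(+1)^1 = +1.
v=5: a=5^-1·(≡3), b=5^0·(≡2) mod 5; (3|5)=-1, (2|5)=-1; (−1)^{-1·0·2}·(-1)^0·(-1)^-1 = -1.
v=29: a=29^-3·(≡3), b=29^-1·(≡5) mod 29; (3|29)=-1, (5|29)=+1; (−1)^{-3·-1·14}·(-1)^-1·(+1)^-3 = -1.
v=3: a=3^-1·(≡1), b=3^-1·(≡1) mod 3; (1|3)=+1, (1|3)=+1; (−1)^{-1·-1·1}·(+1)^-1·(+1)^-1 = -1.
v=∞: -8273265 < 0 and 87087 > 0  ⇒  (a,b)_∞ = +1.
v=2: v_2(a)=10, v_2(b)=2; units ≡ 7, 7 (mod 8); ε·ε+αω+βω = 1·1+10·0+2·0 ≡ 1  ⇒  (a,b)_2 = -1.
v=11: a=11^1·(≡8), b=11^1·(≡2) mod 11; (8|11)=-1, (2|11)=-1; (−1)^{1·1·5}·(-1)^1·(-1)^1 = -1.
v=7: a=7^5·(≡6), b=7^3·(≡2) mod 7; (6|7)=-1, (2|7)=+1; (−1)^{5·3·3}·(-1)^3·(+1)^5 = +1.
(-8273265, 87087 / ℚ) ramifies at {2, 3, 5, 11, 19, 29}: a division algebra.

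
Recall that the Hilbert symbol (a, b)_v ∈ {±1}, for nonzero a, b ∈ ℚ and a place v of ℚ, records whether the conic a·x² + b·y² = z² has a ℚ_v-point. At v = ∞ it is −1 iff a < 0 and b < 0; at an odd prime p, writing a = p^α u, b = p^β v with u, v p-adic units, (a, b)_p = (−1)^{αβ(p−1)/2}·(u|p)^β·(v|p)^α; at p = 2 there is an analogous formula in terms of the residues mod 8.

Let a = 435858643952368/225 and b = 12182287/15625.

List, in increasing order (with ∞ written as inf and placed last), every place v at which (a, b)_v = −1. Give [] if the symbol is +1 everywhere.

(a, b) ≡ (40811407, 12182287) mod (ℚ^×)²; places V = {2, 3, 5, 7, 13, 17, 19, 23, 31, 37, 43, ∞}.
(a,b)_17: α=1, u≡13; β=0, v≡1 (mod 17); (13|17)=+1, (1|17)=+1; sign (−1)^0·+1^0·+1^1 = +1.
(a,b)_31: α=1, u≡4; β=1, v≡21 (mod 31); (4|31)=+1, (21|31)=-1; sign (−1)^1·+1^1·-1^1 = +1.
(a,b)_13: α=1, u≡11; β=1, v≡6 (mod 13); (11|13)=-1, (6|13)=-1; sign (−1)^0·-1^1·-1^1 = +1.
(a,b)_5: α=-2, u≡2; β=-6, v≡2 (mod 5); (2|5)=-1, (2|5)=-1; sign (−1)^0·-1^-6·-1^-2 = +1.
(a,b)_37: α=1, u≡7; β=1, v≡9 (mod 37); (7|37)=+1, (9|37)=+1; sign (−1)^0·+1^1·+1^1 = +1.
(a,b)_23: α=1, u≡19; β=0, v≡22 (mod 23); (19|23)=-1, (22|23)=-1; sign (−1)^0·-1^0·-1^1 = -1.
(a,b)_19: α=2, u≡14; β=1, v≡8 (mod 19); (14|19)=-1, (8|19)=-1; sign (−1)^0·-1^1·-1^2 = -1.
(a,b)_2: α=4, β=0; u≡7, v≡7 (mod 8); ε(u)ε(v)=1·1, αω(v)=4·0, βω(u)=0·0; sum ≡ 1  ⇒  -1.
(a,b)_7: α=1, u≡6; β=0, v≡5 (mod 7); (6|7)=-1, (5|7)=-1; sign (−1)^0·-1^0·-1^1 = -1.
(a,b)_43: α=2, u≡38; β=1, v≡15 (mod 43); (38|43)=+1, (15|43)=+1; sign (−1)^0·+1^1·+1^2 = +1.
(a,b)_∞: sgn(40811407)=+, sgn(12182287)=+, so +1.
(a,b)_3: α=-2, u≡1; β=0, v≡1 (mod 3); (1|3)=+1, (1|3)=+1; sign (−1)^0·+1^0·+1^-2 = +1.
|Ram(40811407, 12182287)| = 4, even; anisotropic at {2, 7, 19, 23}.

[2, 7, 19, 23]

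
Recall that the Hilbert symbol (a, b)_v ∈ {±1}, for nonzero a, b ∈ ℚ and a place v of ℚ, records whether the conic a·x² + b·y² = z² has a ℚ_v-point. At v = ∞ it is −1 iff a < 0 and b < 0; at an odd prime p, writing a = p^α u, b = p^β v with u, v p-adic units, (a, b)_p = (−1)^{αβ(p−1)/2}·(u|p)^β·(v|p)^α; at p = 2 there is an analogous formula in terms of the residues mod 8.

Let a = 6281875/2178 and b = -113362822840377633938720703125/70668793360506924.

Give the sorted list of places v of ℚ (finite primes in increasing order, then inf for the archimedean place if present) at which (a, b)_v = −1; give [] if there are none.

Mod squares: a ≡ 38, b ≡ -4807. Check v ∈ {∞, 2, 3, 5, 7, 11, 13, 19, 23, 29, 47}.
v=11: a=11^-2·(≡4), b=11^-5·(≡5) mod 11; (4|11)=+1, (5|11)=+1; (−1)^{-2·-5·5}·(+1)^-5·(+1)^-2 = +1.
v=23: a=23^2·(≡22), b=23^7·(≡11) mod 23; (22|23)=-1, (11|23)=-1; (−1)^{2·7·11}·(-1)^7·(-1)^2 = -1.
v=19: a=19^1·(≡10), b=19^3·(≡2) mod 19; (10|19)=-1, (2|19)=-1; (−1)^{1·3·9}·(-1)^3·(-1)^1 = -1.
v=47: a=47^0·(≡35), b=47^-2·(≡7) mod 47; (35|47)=-1, (7|47)=+1; (−1)^{0·-2·23}·(-1)^-2·(+1)^0 = +1.
v=29: a=29^0·(≡23), b=29^-2·(≡13) mod 29; (23|29)=+1, (13|29)=+1; (−1)^{0·-2·14}·(+1)^-2·(+1)^0 = +1.
v=7: a=7^0·(≡5), b=7^6·(≡1) mod 7; (5|7)=-1, (1|7)=+1; (−1)^{0·6·3}·(-1)^6·(+1)^0 = +1.
v=3: a=3^-2·(≡2), b=3^-10·(≡2) mod 3; (2|3)=-1, (2|3)=-1; (−1)^{-2·-10·1}·(-1)^-10·(-1)^-2 = +1.
v=13: a=13^0·(≡4), b=13^2·(≡12) mod 13; (4|13)=+1, (12|13)=+1; (−1)^{0·2·6}·(+1)^2·(+1)^0 = +1.
v=2: v_2(a)=-1, v_2(b)=-2; units ≡ 3, 1 (mod 8); ε·ε+αω+βω = 1·0+-1·0+-2·1 ≡ 0  ⇒  (a,b)_2 = +1.
v=5: a=5^4·(≡2), b=5^12·(≡3) mod 5; (2|5)=-1, (3|5)=-1; (−1)^{4·12·2}·(-1)^12·(-1)^4 = +1.
v=∞: 38 > 0 and -4807 < 0  ⇒  (a,b)_∞ = +1.
(38, -4807 / ℚ) ramifies at {19, 23}: a division algebra.

[19, 23]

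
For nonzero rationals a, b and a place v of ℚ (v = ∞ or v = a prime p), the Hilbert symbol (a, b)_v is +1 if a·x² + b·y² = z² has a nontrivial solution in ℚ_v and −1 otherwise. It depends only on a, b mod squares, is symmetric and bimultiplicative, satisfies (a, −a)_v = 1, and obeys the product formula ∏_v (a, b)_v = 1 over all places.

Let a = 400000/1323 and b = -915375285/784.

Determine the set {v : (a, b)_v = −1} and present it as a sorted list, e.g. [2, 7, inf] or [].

[3, 5, 11, 31]

Mod squares: a ≡ 30, b ≡ -840565. Check v ∈ {∞, 2, 3, 5, 7, 11, 17, 29, 31}.
v=29: a=29^0·(≡5), b=29^1·(≡8) mod 29; (5|29)=+1, (8|29)=-1; (−1)^{0·1·14}·(+1)^1·(-1)^0 = +1.
v=3: a=3^-3·(≡1), b=3^2·(≡2) mod 3; (1|3)=+1, (2|3)=-1; (−1)^{-3·2·1}·(+1)^2·(-1)^-3 = -1.
v=17: a=17^0·(≡9), b=17^1·(≡4) mod 17; (9|17)=+1, (4|17)=+1; (−1)^{0·1·8}·(+1)^1·(+1)^0 = +1.
v=2: v_2(a)=7, v_2(b)=-4; units ≡ 7, 3 (mod 8); ε·ε+αω+βω = 1·1+7·1+-4·0 ≡ 0  ⇒  (a,b)_2 = +1.
v=∞: 30 > 0 and -840565 < 0  ⇒  (a,b)_∞ = +1.
v=31: a=31^0·(≡21), b=31^1·(≡1) mod 31; (21|31)=-1, (1|31)=+1; (−1)^{0·1·15}·(-1)^1·(+1)^0 = -1.
v=11: a=11^0·(≡6), b=11^3·(≡6) mod 11; (6|11)=-1, (6|11)=-1; (−1)^{0·3·5}·(-1)^3·(-1)^0 = -1.
v=7: a=7^-2·(≡1), b=7^-2·(≡4) mod 7; (1|7)=+1, (4|7)=+1; (−1)^{-2·-2·3}·(+1)^-2·(+1)^-2 = +1.
v=5: a=5^5·(≡1), b=5^1·(≡2) mod 5; (1|5)=+1, (2|5)=-1; (−1)^{5·1·2}·(+1)^1·(-1)^5 = -1.
Ram(30, -840565) = {3, 5, 11, 31}; no ℚ_3-point on the conic.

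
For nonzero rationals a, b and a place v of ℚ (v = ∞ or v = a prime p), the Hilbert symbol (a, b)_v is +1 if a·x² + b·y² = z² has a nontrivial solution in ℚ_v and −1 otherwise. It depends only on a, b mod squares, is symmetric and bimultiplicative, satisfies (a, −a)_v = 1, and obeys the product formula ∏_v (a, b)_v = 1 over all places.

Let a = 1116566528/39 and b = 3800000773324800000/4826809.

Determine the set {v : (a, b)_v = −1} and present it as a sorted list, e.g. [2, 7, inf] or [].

[2, 5, 7, 11, 13, 17]

Mod squares: a ≡ 3003, b ≡ 255. Check v ∈ {∞, 2, 3, 5, 7, 11, 13, 17}.
v=17: a=17^2·(≡6), b=17^5·(≡2) mod 17; (6|17)=-1, (2|17)=+1; (−1)^{2·5·8}·(-1)^5·(+1)^2 = -1.
v=13: a=13^-1·(≡4), b=13^-6·(≡8) mod 13; (4|13)=+1, (8|13)=-1; (−1)^{-1·-6·6}·(+1)^-6·(-1)^-1 = -1.
v=3: a=3^-1·(≡2), b=3^3·(≡1) mod 3; (2|3)=-1, (1|3)=+1; (−1)^{-1·3·1}·(-1)^3·(+1)^-1 = +1.
v=5: a=5^0·(≡2), b=5^5·(≡4) mod 5; (2|5)=-1, (4|5)=+1; (−1)^{0·5·2}·(-1)^5·(+1)^0 = -1.
v=∞: 3003 > 0 and 255 > 0  ⇒  (a,b)_∞ = +1.
v=7: a=7^3·(≡4), b=7^0·(≡5) mod 7; (4|7)=+1, (5|7)=-1; (−1)^{3·0·3}·(+1)^0·(-1)^3 = -1.
v=11: a=11^1·(≡1), b=11^2·(≡2) mod 11; (1|11)=+1, (2|11)=-1; (−1)^{1·2·5}·(+1)^2·(-1)^1 = -1.
v=2: v_2(a)=10, v_2(b)=18; units ≡ 3, 7 (mod 8); ε·ε+αω+βω = 1·1+10·0+18·1 ≡ 1  ⇒  (a,b)_2 = -1.
(3003, 255 / ℚ) ramifies at {2, 5, 7, 11, 13, 17}: a division algebra.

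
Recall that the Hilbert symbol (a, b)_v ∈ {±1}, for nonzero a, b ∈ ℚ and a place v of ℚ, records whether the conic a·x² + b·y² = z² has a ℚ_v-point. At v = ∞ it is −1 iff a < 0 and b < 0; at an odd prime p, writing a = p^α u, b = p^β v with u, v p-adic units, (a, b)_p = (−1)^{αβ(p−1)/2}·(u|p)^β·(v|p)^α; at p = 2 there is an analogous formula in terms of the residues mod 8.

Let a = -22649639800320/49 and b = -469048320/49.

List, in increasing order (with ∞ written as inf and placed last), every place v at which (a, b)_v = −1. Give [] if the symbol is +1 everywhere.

Mod squares: a ≡ -6463230, b ≡ -5655. Check v ∈ {∞, 2, 3, 5, 7, 13, 17, 19, 23, 29}.
v=5: a=5^1·(≡4), b=5^1·(≡4) mod 5; (4|5)=+1, (4|5)=+1; (−1)^{1·1·2}·(+1)^1·(+1)^1 = +1.
v=2: v_2(a)=9, v_2(b)=10; units ≡ 1, 1 (mod 8); ε·ε+αω+βω = 0·0+9·0+10·0 ≡ 0  ⇒  (a,b)_2 = +1.
v=∞: -6463230 < 0 and -5655 < 0  ⇒  (a,b)_∞ = -1.
v=3: a=3^5·(≡1), b=3^5·(≡2) mod 3; (1|3)=+1, (2|3)=-1; (−1)^{5·5·1}·(+1)^5·(-1)^5 = +1.
v=13: a=13^2·(≡11), b=13^1·(≡8) mod 13; (11|13)=-1, (8|13)=-1; (−1)^{2·1·6}·(-1)^1·(-1)^2 = -1.
v=17: a=17^1·(≡4), b=17^0·(≡14) mod 17; (4|17)=+1, (14|17)=-1; (−1)^{1·0·8}·(+1)^0·(-1)^1 = -1.
v=19: a=19^1·(≡1), b=19^0·(≡4) mod 19; (1|19)=+1, (4|19)=+1; (−1)^{1·0·9}·(+1)^0·(+1)^1 = +1.
v=7: a=7^-2·(≡6), b=7^-2·(≡1) mod 7; (6|7)=-1, (1|7)=+1; (−1)^{-2·-2·3}·(-1)^-2·(+1)^-2 = +1.
v=23: a=23^1·(≡16), b=23^0·(≡6) mod 23; (16|23)=+1, (6|23)=+1; (−1)^{1·0·11}·(+1)^0·(+1)^1 = +1.
v=29: a=29^1·(≡23), b=29^1·(≡19) mod 29; (23|29)=+1, (19|29)=-1; (−1)^{1·1·14}·(+1)^1·(-1)^1 = -1.
Ram(-6463230, -5655) = {13, 17, 29, ∞}; no ℚ_13-point on the conic.

[13, 17, 29, inf]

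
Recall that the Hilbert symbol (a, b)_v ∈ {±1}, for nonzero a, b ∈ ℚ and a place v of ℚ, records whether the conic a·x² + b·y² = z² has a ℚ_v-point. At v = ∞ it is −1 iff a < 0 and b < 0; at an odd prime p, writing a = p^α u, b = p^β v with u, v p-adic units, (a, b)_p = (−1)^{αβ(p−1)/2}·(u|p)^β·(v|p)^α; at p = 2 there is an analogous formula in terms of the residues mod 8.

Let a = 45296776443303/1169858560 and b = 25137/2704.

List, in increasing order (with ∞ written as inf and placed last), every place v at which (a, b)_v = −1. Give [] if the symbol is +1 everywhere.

(a, b) ≡ (14630, 57) mod (ℚ^×)²; places V = {2, 3, 5, 7, 11, 13, 19, ∞}.
(a,b)_7: α=7, u≡1; β=2, v≡1 (mod 7); (1|7)=+1, (1|7)=+1; sign (−1)^0·+1^2·+1^7 = +1.
(a,b)_5: α=-1, u≡4; β=0, v≡3 (mod 5); (4|5)=+1, (3|5)=-1; sign (−1)^0·+1^0·-1^-1 = -1.
(a,b)_3: α=6, u≡2; β=3, v≡1 (mod 3); (2|3)=-1, (1|3)=+1; sign (−1)^0·-1^3·+1^6 = -1.
(a,b)_13: α=-4, u≡6; β=-2, v≡7 (mod 13); (6|13)=-1, (7|13)=-1; sign (−1)^0·-1^-2·-1^-4 = +1.
(a,b)_11: α=1, u≡10; β=0, v≡10 (mod 11); (10|11)=-1, (10|11)=-1; sign (−1)^0·-1^0·-1^1 = -1.
(a,b)_∞: sgn(14630)=+, sgn(57)=+, so +1.
(a,b)_19: α=3, u≡15; β=1, v≡2 (mod 19); (15|19)=-1, (2|19)=-1; sign (−1)^1·-1^1·-1^3 = -1.
(a,b)_2: α=-13, β=-4; u≡3, v≡1 (mod 8); ε(u)ε(v)=1·0, αω(v)=-13·0, βω(u)=-4·1; sum ≡ 0  ⇒  +1.
Ram(14630, 57) = {3, 5, 11, 19}; no ℚ_3-point on the conic.

[3, 5, 11, 19]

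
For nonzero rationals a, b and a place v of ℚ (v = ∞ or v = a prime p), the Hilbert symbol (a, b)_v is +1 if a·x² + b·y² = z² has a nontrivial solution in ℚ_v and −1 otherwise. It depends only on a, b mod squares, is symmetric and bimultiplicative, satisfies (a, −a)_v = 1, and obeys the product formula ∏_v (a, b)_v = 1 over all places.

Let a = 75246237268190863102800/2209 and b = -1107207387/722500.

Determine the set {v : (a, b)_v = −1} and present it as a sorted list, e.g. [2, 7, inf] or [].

[11, 19, 29, 43]

(a, b) ≡ (3194977357, -8987) mod (ℚ^×)²; places V = {2, 3, 5, 11, 13, 17, 19, 23, 29, 41, 43, 47, ∞}.
(a,b)_5: α=2, u≡3; β=-4, v≡3 (mod 5); (3|5)=-1, (3|5)=-1; sign (−1)^0·-1^-4·-1^2 = +1.
(a,b)_47: α=-2, u≡45; β=0, v≡3 (mod 47); (45|47)=-1, (3|47)=+1; sign (−1)^0·-1^0·+1^-2 = +1.
(a,b)_2: α=4, β=-2; u≡5, v≡5 (mod 8); ε(u)ε(v)=0·0, αω(v)=4·1, βω(u)=-2·1; sum ≡ 0  ⇒  +1.
(a,b)_43: α=3, u≡38; β=1, v≡21 (mod 43); (38|43)=+1, (21|43)=+1; sign (−1)^1·+1^1·+1^3 = -1.
(a,b)_17: α=0, u≡1; β=-2, v≡12 (mod 17); (1|17)=+1, (12|17)=-1; sign (−1)^0·+1^-2·-1^0 = +1.
(a,b)_11: α=3, u≡6; β=1, v≡7 (mod 11); (6|11)=-1, (7|11)=-1; sign (−1)^1·-1^1·-1^3 = -1.
(a,b)_∞: sgn(3194977357)=+, sgn(-8987)=−, so +1.
(a,b)_13: α=1, u≡2; β=2, v≡4 (mod 13); (2|13)=-1, (4|13)=+1; sign (−1)^0·-1^2·+1^1 = +1.
(a,b)_41: α=1, u≡16; β=0, v≡25 (mod 41); (16|41)=+1, (25|41)=+1; sign (−1)^0·+1^0·+1^1 = +1.
(a,b)_23: α=1, u≡15; β=0, v≡9 (mod 23); (15|23)=-1, (9|23)=+1; sign (−1)^0·-1^0·+1^1 = +1.
(a,b)_19: α=3, u≡8; β=1, v≡8 (mod 19); (8|19)=-1, (8|19)=-1; sign (−1)^1·-1^1·-1^3 = -1.
(a,b)_3: α=6, u≡1; β=6, v≡1 (mod 3); (1|3)=+1, (1|3)=+1; sign (−1)^0·+1^6·+1^6 = +1.
(a,b)_29: α=1, u≡13; β=0, v≡10 (mod 29); (13|29)=+1, (10|29)=-1; sign (−1)^0·+1^0·-1^1 = -1.
Ram(3194977357, -8987) = {11, 19, 29, 43}; no ℚ_11-point on the conic.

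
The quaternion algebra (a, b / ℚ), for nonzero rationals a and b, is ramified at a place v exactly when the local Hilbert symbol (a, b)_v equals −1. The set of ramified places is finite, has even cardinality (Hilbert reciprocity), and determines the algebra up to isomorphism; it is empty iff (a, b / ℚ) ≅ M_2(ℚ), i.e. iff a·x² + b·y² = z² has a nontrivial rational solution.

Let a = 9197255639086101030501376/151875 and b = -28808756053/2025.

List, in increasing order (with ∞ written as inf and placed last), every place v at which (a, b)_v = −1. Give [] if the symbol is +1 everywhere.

[3, 11, 17, 43]

Mod squares: a ≡ 32637, b ≡ -16813. Check v ∈ {∞, 2, 3, 5, 7, 11, 17, 23, 43}.
v=2: v_2(a)=10, v_2(b)=0; units ≡ 5, 3 (mod 8); ε·ε+αω+βω = 0·1+10·1+0·1 ≡ 0  ⇒  (a,b)_2 = +1.
v=5: a=5^-4·(≡2), b=5^-2·(≡2) mod 5; (2|5)=-1, (2|5)=-1; (−1)^{-4·-2·2}·(-1)^-2·(-1)^-4 = +1.
v=3: a=3^-5·(≡1), b=3^-4·(≡2) mod 3; (1|3)=+1, (2|3)=-1; (−1)^{-5·-4·1}·(+1)^-4·(-1)^-5 = -1.
v=17: a=17^8·(≡7), b=17^3·(≡6) mod 17; (7|17)=-1, (6|17)=-1; (−1)^{8·3·8}·(-1)^3·(-1)^8 = -1.
v=23: a=23^3·(≡18), b=23^1·(≡20) mod 23; (18|23)=+1, (20|23)=-1; (−1)^{3·1·11}·(+1)^1·(-1)^3 = +1.
v=∞: 32637 > 0 and -16813 < 0  ⇒  (a,b)_∞ = +1.
v=11: a=11^3·(≡2), b=11^2·(≡2) mod 11; (2|11)=-1, (2|11)=-1; (−1)^{3·2·5}·(-1)^2·(-1)^3 = -1.
v=43: a=43^3·(≡19), b=43^1·(≡26) mod 43; (19|43)=-1, (26|43)=-1; (−1)^{3·1·21}·(-1)^1·(-1)^3 = -1.
v=7: a=7^0·(≡6), b=7^2·(≡2) mod 7; (6|7)=-1, (2|7)=+1; (−1)^{0·2·3}·(-1)^2·(+1)^0 = +1.
(32637, -16813 / ℚ) ramifies at {3, 11, 17, 43}: a division algebra.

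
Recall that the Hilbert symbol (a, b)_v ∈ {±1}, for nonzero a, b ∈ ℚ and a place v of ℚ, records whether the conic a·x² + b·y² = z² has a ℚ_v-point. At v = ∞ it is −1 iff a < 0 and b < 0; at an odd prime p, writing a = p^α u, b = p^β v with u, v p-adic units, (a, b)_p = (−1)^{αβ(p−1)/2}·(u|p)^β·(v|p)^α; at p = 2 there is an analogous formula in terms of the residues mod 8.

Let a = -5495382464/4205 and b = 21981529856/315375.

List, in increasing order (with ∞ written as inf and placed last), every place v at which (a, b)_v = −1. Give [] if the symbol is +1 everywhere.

[3, 5, 17, 19]

Mod squares: a ≡ -20995, b ≡ 62985. Check v ∈ {∞, 2, 3, 5, 11, 13, 17, 19, 29}.
v=∞: -20995 < 0 and 62985 > 0  ⇒  (a,b)_∞ = +1.
v=13: a=13^3·(≡3), b=13^3·(≡4) mod 13; (3|13)=+1, (4|13)=+1; (−1)^{3·3·6}·(+1)^3·(+1)^3 = +1.
v=2: v_2(a)=6, v_2(b)=8; units ≡ 5, 1 (mod 8); ε·ε+αω+βω = 0·0+6·0+8·1 ≡ 0  ⇒  (a,b)_2 = +1.
v=11: a=11^2·(≡3), b=11^2·(≡6) mod 11; (3|11)=+1, (6|11)=-1; (−1)^{2·2·5}·(+1)^2·(-1)^2 = +1.
v=29: a=29^-2·(≡23), b=29^-2·(≡27) mod 29; (23|29)=+1, (27|29)=-1; (−1)^{-2·-2·14}·(+1)^-2·(-1)^-2 = +1.
v=17: a=17^1·(≡5), b=17^1·(≡2) mod 17; (5|17)=-1, (2|17)=+1; (−1)^{1·1·8}·(-1)^1·(+1)^1 = -1.
v=19: a=19^1·(≡6), b=19^1·(≡5) mod 19; (6|19)=+1, (5|19)=+1; (−1)^{1·1·9}·(+1)^1·(+1)^1 = -1.
v=5: a=5^-1·(≡1), b=5^-3·(≡2) mod 5; (1|5)=+1, (2|5)=-1; (−1)^{-1·-3·2}·(+1)^-3·(-1)^-1 = -1.
v=3: a=3^0·(≡2), b=3^-1·(≡1) mod 3; (2|3)=-1, (1|3)=+1; (−1)^{0·-1·1}·(-1)^-1·(+1)^0 = -1.
|Ram(-20995, 62985)| = 4, even; anisotropic at {3, 5, 17, 19}.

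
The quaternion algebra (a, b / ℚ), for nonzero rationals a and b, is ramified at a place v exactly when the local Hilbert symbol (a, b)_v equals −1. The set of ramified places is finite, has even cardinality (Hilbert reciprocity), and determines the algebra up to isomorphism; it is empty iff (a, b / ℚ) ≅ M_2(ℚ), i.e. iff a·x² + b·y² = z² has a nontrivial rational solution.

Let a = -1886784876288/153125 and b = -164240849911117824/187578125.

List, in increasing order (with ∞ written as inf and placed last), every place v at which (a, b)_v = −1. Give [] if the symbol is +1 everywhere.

Mod squares: a ≡ -115, b ≡ -278070. Check v ∈ {∞, 2, 3, 5, 7, 13, 17, 23, 31}.
v=23: a=23^1·(≡1), b=23^1·(≡18) mod 23; (1|23)=+1, (18|23)=+1; (−1)^{1·1·11}·(+1)^1·(+1)^1 = -1.
v=2: v_2(a)=8, v_2(b)=11; units ≡ 5, 5 (mod 8); ε·ε+αω+βω = 0·0+8·1+11·1 ≡ 1  ⇒  (a,b)_2 = -1.
v=31: a=31^0·(≡9), b=31^1·(≡14) mod 31; (9|31)=+1, (14|31)=+1; (−1)^{0·1·15}·(+1)^1·(+1)^0 = +1.
v=∞: -115 < 0 and -278070 < 0  ⇒  (a,b)_∞ = -1.
v=7: a=7^-2·(≡1), b=7^-4·(≡6) mod 7; (1|7)=+1, (6|7)=-1; (−1)^{-2·-4·3}·(+1)^-4·(-1)^-2 = +1.
v=17: a=17^2·(≡16), b=17^2·(≡9) mod 17; (16|17)=+1, (9|17)=+1; (−1)^{2·2·8}·(+1)^2·(+1)^2 = +1.
v=13: a=13^2·(≡6), b=13^3·(≡2) mod 13; (6|13)=-1, (2|13)=-1; (−1)^{2·3·6}·(-1)^3·(-1)^2 = -1.
v=5: a=5^-5·(≡3), b=5^-7·(≡1) mod 5; (3|5)=-1, (1|5)=+1; (−1)^{-5·-7·2}·(-1)^-7·(+1)^-5 = -1.
v=3: a=3^8·(≡2), b=3^11·(≡1) mod 3; (2|3)=-1, (1|3)=+1; (−1)^{8·11·1}·(-1)^11·(+1)^8 = -1.
|Ram(-115, -278070)| = 6, even; anisotropic at {2, 3, 5, 13, 23, ∞}.

[2, 3, 5, 13, 23, inf]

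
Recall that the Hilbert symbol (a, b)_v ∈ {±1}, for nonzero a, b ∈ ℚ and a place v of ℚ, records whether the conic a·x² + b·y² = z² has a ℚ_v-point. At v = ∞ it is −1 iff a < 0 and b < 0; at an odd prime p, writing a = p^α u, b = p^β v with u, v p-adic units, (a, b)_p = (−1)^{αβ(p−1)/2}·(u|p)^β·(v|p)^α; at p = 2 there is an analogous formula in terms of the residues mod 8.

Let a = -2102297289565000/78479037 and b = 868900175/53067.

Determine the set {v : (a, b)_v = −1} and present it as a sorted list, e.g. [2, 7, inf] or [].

Mod squares: a ≡ -442, b ≡ 429. Check v ∈ {∞, 2, 3, 5, 7, 11, 13, 17, 19, 29}.
v=∞: -442 < 0 and 429 > 0  ⇒  (a,b)_∞ = +1.
v=7: a=7^-2·(≡3), b=7^-2·(≡2) mod 7; (3|7)=-1, (2|7)=+1; (−1)^{-2·-2·3}·(-1)^-2·(+1)^-2 = +1.
v=5: a=5^4·(≡3), b=5^2·(≡1) mod 5; (3|5)=-1, (1|5)=+1; (−1)^{4·2·2}·(-1)^2·(+1)^4 = +1.
v=17: a=17^3·(≡1), b=17^2·(≡4) mod 17; (1|17)=+1, (4|17)=+1; (−1)^{3·2·8}·(+1)^2·(+1)^3 = +1.
v=11: a=11^2·(≡5), b=11^1·(≡8) mod 11; (5|11)=+1, (8|11)=-1; (−1)^{2·1·5}·(+1)^1·(-1)^2 = +1.
v=3: a=3^-6·(≡2), b=3^-1·(≡2) mod 3; (2|3)=-1, (2|3)=-1; (−1)^{-6·-1·1}·(-1)^-1·(-1)^-6 = -1.
v=2: v_2(a)=3, v_2(b)=0; units ≡ 3, 5 (mod 8); ε·ε+αω+βω = 1·0+3·1+0·1 ≡ 1  ⇒  (a,b)_2 = -1.
v=29: a=29^4·(≡22), b=29^2·(≡22) mod 29; (22|29)=+1, (22|29)=+1; (−1)^{4·2·14}·(+1)^2·(+1)^4 = +1.
v=19: a=19^0·(≡8), b=19^-2·(≡7) mod 19; (8|19)=-1, (7|19)=+1; (−1)^{0·-2·9}·(-1)^-2·(+1)^0 = +1.
v=13: a=13^-3·(≡7), b=13^1·(≡2) mod 13; (7|13)=-1, (2|13)=-1; (−1)^{-3·1·6}·(-1)^1·(-1)^-3 = +1.
Ram(-442, 429) = {2, 3}; no ℚ_2-point on the conic.

[2, 3]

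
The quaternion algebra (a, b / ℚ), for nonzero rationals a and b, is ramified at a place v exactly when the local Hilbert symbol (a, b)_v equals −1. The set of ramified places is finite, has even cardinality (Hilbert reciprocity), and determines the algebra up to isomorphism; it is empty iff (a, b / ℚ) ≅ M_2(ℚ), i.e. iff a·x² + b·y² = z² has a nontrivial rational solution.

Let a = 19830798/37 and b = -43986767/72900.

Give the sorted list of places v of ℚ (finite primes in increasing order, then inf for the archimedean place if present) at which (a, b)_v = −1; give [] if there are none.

[19, 37]

Mod squares: a ≡ 482406, b ≡ -1007. Check v ∈ {∞, 2, 3, 5, 11, 13, 19, 37, 41, 53}.
v=53: a=53^1·(≡34), b=53^1·(≡8) mod 53; (34|53)=-1, (8|53)=-1; (−1)^{1·1·26}·(-1)^1·(-1)^1 = +1.
v=2: v_2(a)=1, v_2(b)=-2; units ≡ 3, 1 (mod 8); ε·ε+αω+βω = 1·0+1·0+-2·1 ≡ 0  ⇒  (a,b)_2 = +1.
v=37: a=37^-1·(≡19), b=37^0·(≡35) mod 37; (19|37)=-1, (35|37)=-1; (−1)^{-1·0·18}·(-1)^0·(-1)^-1 = -1.
v=19: a=19^0·(≡15), b=19^3·(≡16) mod 19; (15|19)=-1, (16|19)=+1; (−1)^{0·3·9}·(-1)^3·(+1)^0 = -1.
v=5: a=5^0·(≡4), b=5^-2·(≡3) mod 5; (4|5)=+1, (3|5)=-1; (−1)^{0·-2·2}·(+1)^-2·(-1)^0 = +1.
v=41: a=41^1·(≡10), b=41^0·(≡21) mod 41; (10|41)=+1, (21|41)=+1; (−1)^{1·0·20}·(+1)^0·(+1)^1 = +1.
v=∞: 482406 > 0 and -1007 < 0  ⇒  (a,b)_∞ = +1.
v=11: a=11^0·(≡5), b=11^2·(≡4) mod 11; (5|11)=+1, (4|11)=+1; (−1)^{0·2·5}·(+1)^2·(+1)^0 = +1.
v=13: a=13^2·(≡11), b=13^0·(≡8) mod 13; (11|13)=-1, (8|13)=-1; (−1)^{2·0·6}·(-1)^0·(-1)^2 = +1.
v=3: a=3^3·(≡2), b=3^-6·(≡1) mod 3; (2|3)=-1, (1|3)=+1; (−1)^{3·-6·1}·(-1)^-6·(+1)^3 = +1.
(482406, -1007 / ℚ) ramifies at {19, 37}: a division algebra.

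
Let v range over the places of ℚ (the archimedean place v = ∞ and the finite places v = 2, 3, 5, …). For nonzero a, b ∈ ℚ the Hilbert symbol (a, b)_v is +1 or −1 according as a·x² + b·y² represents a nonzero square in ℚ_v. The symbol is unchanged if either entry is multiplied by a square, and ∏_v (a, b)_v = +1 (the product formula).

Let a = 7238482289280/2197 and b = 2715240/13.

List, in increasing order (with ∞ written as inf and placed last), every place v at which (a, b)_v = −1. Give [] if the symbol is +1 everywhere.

[5, 17]

(a, b) ≡ (4290, 72930) mod (ℚ^×)²; places V = {2, 3, 5, 11, 13, 17, ∞}.
(a,b)_5: α=1, u≡3; β=1, v≡1 (mod 5); (3|5)=-1, (1|5)=+1; sign (−1)^0·-1^1·+1^1 = -1.
(a,b)_2: α=7, β=3; u≡1, v≡1 (mod 8); ε(u)ε(v)=0·0, αω(v)=7·0, βω(u)=3·0; sum ≡ 0  ⇒  +1.
(a,b)_3: α=5, u≡2; β=1, v≡1 (mod 3); (2|3)=-1, (1|3)=+1; sign (−1)^1·-1^1·+1^5 = +1.
(a,b)_11: α=5, u≡9; β=3, v≡8 (mod 11); (9|11)=+1, (8|11)=-1; sign (−1)^1·+1^3·-1^5 = +1.
(a,b)_∞: sgn(4290)=+, sgn(72930)=+, so +1.
(a,b)_17: α=2, u≡10; β=1, v≡3 (mod 17); (10|17)=-1, (3|17)=-1; sign (−1)^0·-1^1·-1^2 = -1.
(a,b)_13: α=-3, u≡8; β=-1, v≡8 (mod 13); (8|13)=-1, (8|13)=-1; sign (−1)^0·-1^-1·-1^-3 = +1.
Ram(4290, 72930) = {5, 17}; no ℚ_5-point on the conic.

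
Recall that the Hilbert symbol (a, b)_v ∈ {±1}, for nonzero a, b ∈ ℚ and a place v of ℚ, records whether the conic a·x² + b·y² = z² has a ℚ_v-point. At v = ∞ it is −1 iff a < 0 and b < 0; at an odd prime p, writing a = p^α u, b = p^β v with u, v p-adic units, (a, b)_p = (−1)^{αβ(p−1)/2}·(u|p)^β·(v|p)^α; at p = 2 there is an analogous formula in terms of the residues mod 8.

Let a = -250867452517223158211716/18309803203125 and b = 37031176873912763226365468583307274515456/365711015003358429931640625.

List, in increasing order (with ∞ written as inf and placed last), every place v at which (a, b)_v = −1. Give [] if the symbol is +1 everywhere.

Mod squares: a ≡ -5, b ≡ 7429. Check v ∈ {∞, 2, 3, 5, 7, 11, 17, 19, 23, 31, 43, 47}.
v=7: a=7^-2·(≡4), b=7^-4·(≡1) mod 7; (4|7)=+1, (1|7)=+1; (−1)^{-2·-4·3}·(+1)^-4·(+1)^-2 = +1.
v=11: a=11^6·(≡10), b=11^8·(≡3) mod 11; (10|11)=-1, (3|11)=+1; (−1)^{6·8·5}·(-1)^8·(+1)^6 = +1.
v=2: v_2(a)=2, v_2(b)=10; units ≡ 3, 5 (mod 8); ε·ε+αω+βω = 1·0+2·1+10·1 ≡ 0  ⇒  (a,b)_2 = +1.
v=47: a=47^0·(≡14), b=47^-2·(≡18) mod 47; (14|47)=+1, (18|47)=+1; (−1)^{0·-2·23}·(+1)^-2·(+1)^0 = +1.
v=31: a=31^2·(≡11), b=31^4·(≡9) mod 31; (11|31)=-1, (9|31)=+1; (−1)^{2·4·15}·(-1)^4·(+1)^2 = +1.
v=3: a=3^-14·(≡1), b=3^-24·(≡1) mod 3; (1|3)=+1, (1|3)=+1; (−1)^{-14·-24·1}·(+1)^-24·(+1)^-14 = +1.
v=19: a=19^4·(≡14), b=19^7·(≡17) mod 19; (14|19)=-1, (17|19)=+1; (−1)^{4·7·9}·(-1)^7·(+1)^4 = -1.
v=17: a=17^2·(≡10), b=17^3·(≡11) mod 17; (10|17)=-1, (11|17)=-1; (−1)^{2·3·8}·(-1)^3·(-1)^2 = -1.
v=5: a=5^-7·(≡4), b=5^-12·(≡4) mod 5; (4|5)=+1, (4|5)=+1; (−1)^{-7·-12·2}·(+1)^-12·(+1)^-7 = +1.
v=43: a=43^2·(≡17), b=43^4·(≡39) mod 43; (17|43)=+1, (39|43)=-1; (−1)^{2·4·21}·(+1)^4·(-1)^2 = +1.
v=23: a=23^2·(≡8), b=23^3·(≡9) mod 23; (8|23)=+1, (9|23)=+1; (−1)^{2·3·11}·(+1)^3·(+1)^2 = +1.
v=∞: -5 < 0 and 7429 > 0  ⇒  (a,b)_∞ = +1.
(-5, 7429 / ℚ) ramifies at {17, 19}: a division algebra.

[17, 19]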